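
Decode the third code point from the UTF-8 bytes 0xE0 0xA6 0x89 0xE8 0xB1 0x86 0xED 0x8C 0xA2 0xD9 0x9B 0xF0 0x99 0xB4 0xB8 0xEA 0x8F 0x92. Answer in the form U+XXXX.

U+D322

Offset 0: leading byte 0xE0 = 11100000 → 3-byte char #1 = E0 A6 89.
Offset 3: leading byte 0xE8 = 11101000 → 3-byte char #2 = E8 B1 86.
Offset 6: leading byte 0xED = 11101101 → 3-byte char #3 = ED 8C A2.
Leading byte 0xED = 11101101 matches 1110xxxx → 3-byte sequence.
Byte 1: 0xED = 11101101, payload 1101 (4 bits).
Byte 2: 0x8C = 10001100 (10xxxxxx ✓), payload 001100.
Byte 3: 0xA2 = 10100010 (10xxxxxx ✓), payload 100010.
Concatenate: 1101001100100010 = 0xD322 (16 bits → U+D322).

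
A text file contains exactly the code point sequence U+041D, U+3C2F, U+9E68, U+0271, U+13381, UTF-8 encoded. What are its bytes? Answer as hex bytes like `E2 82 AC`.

D0 9D E3 B0 AF E9 B9 A8 C9 B1 F0 93 8E 81

U+041D: 2-byte form → D0 9D.
U+3C2F: 3-byte form → E3 B0 AF.
U+9E68: 3-byte form → E9 B9 A8.
U+0271: 2-byte form → C9 B1.
U+13381: 4-byte form → F0 93 8E 81.
Concatenated (14 bytes): D0 9D E3 B0 AF E9 B9 A8 C9 B1 F0 93 8E 81.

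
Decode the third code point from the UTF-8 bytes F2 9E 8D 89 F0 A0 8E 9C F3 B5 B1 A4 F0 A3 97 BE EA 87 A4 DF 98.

U+F5C64

Offset 0: leading byte 0xF2 = 11110010 → 4-byte char #1 = F2 9E 8D 89.
Offset 4: leading byte 0xF0 = 11110000 → 4-byte char #2 = F0 A0 8E 9C.
Offset 8: leading byte 0xF3 = 11110011 → 4-byte char #3 = F3 B5 B1 A4.
Leading byte 0xF3 = 11110011 matches 11110xxx → 4-byte sequence.
Byte 1: 0xF3 = 11110011, payload 011 (3 bits).
Byte 2: 0xB5 = 10110101 (10xxxxxx ✓), payload 110101.
Byte 3: 0xB1 = 10110001 (10xxxxxx ✓), payload 110001.
Byte 4: 0xA4 = 10100100 (10xxxxxx ✓), payload 100100.
Concatenate: 011110101110001100100 = 0xF5C64 (21 bits → U+F5C64).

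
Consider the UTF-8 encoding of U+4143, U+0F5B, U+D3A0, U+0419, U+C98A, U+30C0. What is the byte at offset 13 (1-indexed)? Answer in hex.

1-indexed offset 13 is 0-indexed offset 12.
U+4143 → 3-byte form E4 85 83 at offsets 0–2.
U+0F5B → 3-byte form E0 BD 9B at offsets 3–5.
U+D3A0 → 3-byte form ED 8E A0 at offsets 6–8.
U+0419 → 2-byte form D0 99 at offsets 9–10.
U+C98A → 3-byte form EC A6 8A at offsets 11–13.
Offset 12 falls in char 5's range; it's byte 2 of EC A6 8A = 0xA6.

0xA6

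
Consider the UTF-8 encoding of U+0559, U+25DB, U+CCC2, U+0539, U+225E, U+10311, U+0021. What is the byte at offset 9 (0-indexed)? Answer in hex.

0xB9

U+0559 → 2-byte form D5 99 at offsets 0–1.
U+25DB → 3-byte form E2 97 9B at offsets 2–4.
U+CCC2 → 3-byte form EC B3 82 at offsets 5–7.
U+0539 → 2-byte form D4 B9 at offsets 8–9.
Offset 9 falls in char 4's range; it's byte 2 of D4 B9 = 0xB9.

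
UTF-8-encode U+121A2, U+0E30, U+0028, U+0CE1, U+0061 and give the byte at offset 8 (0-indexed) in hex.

0xE0

U+121A2 → 4-byte form F0 92 86 A2 at offsets 0–3.
U+0E30 → 3-byte form E0 B8 B0 at offsets 4–6.
U+0028 → 1-byte form 28 at offsets 7–7.
U+0CE1 → 3-byte form E0 B3 A1 at offsets 8–10.
Offset 8 falls in char 4's range; it's byte 1 of E0 B3 A1 = 0xE0.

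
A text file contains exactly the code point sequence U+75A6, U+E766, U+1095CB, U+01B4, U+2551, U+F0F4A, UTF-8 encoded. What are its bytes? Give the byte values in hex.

E7 96 A6 EE 9D A6 F4 89 97 8B C6 B4 E2 95 91 F3 B0 BD 8A

U+75A6: 3-byte form → E7 96 A6.
U+E766: 3-byte form → EE 9D A6.
U+1095CB: 4-byte form → F4 89 97 8B.
U+01B4: 2-byte form → C6 B4.
U+2551: 3-byte form → E2 95 91.
U+F0F4A: 4-byte form → F3 B0 BD 8A.
Concatenated (19 bytes): E7 96 A6 EE 9D A6 F4 89 97 8B C6 B4 E2 95 91 F3 B0 BD 8A.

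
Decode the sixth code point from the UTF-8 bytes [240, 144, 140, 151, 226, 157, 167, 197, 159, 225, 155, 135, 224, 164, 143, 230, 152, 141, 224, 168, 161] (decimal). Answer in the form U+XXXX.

U+660D

Offset 0: leading byte 0xF0 = 11110000 → 4-byte char #1 = F0 90 8C 97.
Offset 4: leading byte 0xE2 = 11100010 → 3-byte char #2 = E2 9D A7.
Offset 7: leading byte 0xC5 = 11000101 → 2-byte char #3 = C5 9F.
Offset 9: leading byte 0xE1 = 11100001 → 3-byte char #4 = E1 9B 87.
Offset 12: leading byte 0xE0 = 11100000 → 3-byte char #5 = E0 A4 8F.
Offset 15: leading byte 0xE6 = 11100110 → 3-byte char #6 = E6 98 8D.
Leading byte 0xE6 = 11100110 matches 1110xxxx → 3-byte sequence.
Byte 1: 0xE6 = 11100110, payload 0110 (4 bits).
Byte 2: 0x98 = 10011000 (10xxxxxx ✓), payload 011000.
Byte 3: 0x8D = 10001101 (10xxxxxx ✓), payload 001101.
Concatenate: 0110011000001101 = 0x660D (16 bits → U+660D).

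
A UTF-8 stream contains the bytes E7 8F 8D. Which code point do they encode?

Leading byte 0xE7 = 11100111 matches 1110xxxx → 3-byte sequence.
Byte 1: 0xE7 = 11100111, payload 0111 (4 bits).
Byte 2: 0x8F = 10001111 (10xxxxxx ✓), payload 001111.
Byte 3: 0x8D = 10001101 (10xxxxxx ✓), payload 001101.
Concatenate: 0111001111001101 = 0x73CD (16 bits → U+73CD).

U+73CD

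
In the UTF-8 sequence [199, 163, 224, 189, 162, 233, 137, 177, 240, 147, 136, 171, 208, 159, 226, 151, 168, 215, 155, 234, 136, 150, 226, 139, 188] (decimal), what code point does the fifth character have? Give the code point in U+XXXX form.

U+041F

Offset 0: leading byte 0xC7 = 11000111 → 2-byte char #1 = C7 A3.
Offset 2: leading byte 0xE0 = 11100000 → 3-byte char #2 = E0 BD A2.
Offset 5: leading byte 0xE9 = 11101001 → 3-byte char #3 = E9 89 B1.
Offset 8: leading byte 0xF0 = 11110000 → 4-byte char #4 = F0 93 88 AB.
Offset 12: leading byte 0xD0 = 11010000 → 2-byte char #5 = D0 9F.
Leading byte 0xD0 = 11010000 matches 110xxxxx → 2-byte sequence.
Byte 1: 0xD0 = 11010000, payload 10000 (5 bits).
Byte 2: 0x9F = 10011111 (10xxxxxx ✓), payload 011111.
Concatenate: 10000011111 = 0x41F (11 bits → U+041F).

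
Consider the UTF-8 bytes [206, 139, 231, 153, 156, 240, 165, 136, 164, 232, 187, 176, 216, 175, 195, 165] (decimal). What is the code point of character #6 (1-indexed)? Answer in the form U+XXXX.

U+00E5

Offset 0: leading byte 0xCE = 11001110 → 2-byte char #1 = CE 8B.
Offset 2: leading byte 0xE7 = 11100111 → 3-byte char #2 = E7 99 9C.
Offset 5: leading byte 0xF0 = 11110000 → 4-byte char #3 = F0 A5 88 A4.
Offset 9: leading byte 0xE8 = 11101000 → 3-byte char #4 = E8 BB B0.
Offset 12: leading byte 0xD8 = 11011000 → 2-byte char #5 = D8 AF.
Offset 14: leading byte 0xC3 = 11000011 → 2-byte char #6 = C3 A5.
Leading byte 0xC3 = 11000011 matches 110xxxxx → 2-byte sequence.
Byte 1: 0xC3 = 11000011, payload 00011 (5 bits).
Byte 2: 0xA5 = 10100101 (10xxxxxx ✓), payload 100101.
Concatenate: 00011100101 = 0xE5 (11 bits → U+00E5).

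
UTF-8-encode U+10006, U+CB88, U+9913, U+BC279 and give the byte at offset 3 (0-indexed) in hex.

0x86

U+10006 → 4-byte form F0 90 80 86 at offsets 0–3.
Offset 3 falls in char 1's range; it's byte 4 of F0 90 80 86 = 0x86.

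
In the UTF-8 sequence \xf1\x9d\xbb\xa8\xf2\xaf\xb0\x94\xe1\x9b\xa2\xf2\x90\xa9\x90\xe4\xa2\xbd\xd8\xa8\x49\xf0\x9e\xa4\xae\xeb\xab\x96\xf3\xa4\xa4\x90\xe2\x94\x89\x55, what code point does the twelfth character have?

Offset 0: leading byte 0xF1 = 11110001 → 4-byte char #1 = F1 9D BB A8.
Offset 4: leading byte 0xF2 = 11110010 → 4-byte char #2 = F2 AF B0 94.
Offset 8: leading byte 0xE1 = 11100001 → 3-byte char #3 = E1 9B A2.
Offset 11: leading byte 0xF2 = 11110010 → 4-byte char #4 = F2 90 A9 90.
Offset 15: leading byte 0xE4 = 11100100 → 3-byte char #5 = E4 A2 BD.
Offset 18: leading byte 0xD8 = 11011000 → 2-byte char #6 = D8 A8.
Offset 20: leading byte 0x49 = 01001001 → 1-byte char #7 = 49.
Offset 21: leading byte 0xF0 = 11110000 → 4-byte char #8 = F0 9E A4 AE.
Offset 25: leading byte 0xEB = 11101011 → 3-byte char #9 = EB AB 96.
Offset 28: leading byte 0xF3 = 11110011 → 4-byte char #10 = F3 A4 A4 90.
Offset 32: leading byte 0xE2 = 11100010 → 3-byte char #11 = E2 94 89.
Offset 35: leading byte 0x55 = 01010101 → 1-byte char #12 = 55.
Leading byte 0x55 = 01010101 matches 0xxxxxxx → 1-byte sequence.
Byte 1: 0x55 = 01010101, payload 1010101 (7 bits).
Concatenate: 1010101 = 0x55 (7 bits → U+0055).

U+0055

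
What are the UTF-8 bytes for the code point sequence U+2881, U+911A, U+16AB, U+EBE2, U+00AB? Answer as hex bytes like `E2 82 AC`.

U+2881: 3-byte form → E2 A2 81.
U+911A: 3-byte form → E9 84 9A.
U+16AB: 3-byte form → E1 9A AB.
U+EBE2: 3-byte form → EE AF A2.
U+00AB: 2-byte form → C2 AB.
Concatenated (14 bytes): E2 A2 81 E9 84 9A E1 9A AB EE AF A2 C2 AB.

E2 A2 81 E9 84 9A E1 9A AB EE AF A2 C2 AB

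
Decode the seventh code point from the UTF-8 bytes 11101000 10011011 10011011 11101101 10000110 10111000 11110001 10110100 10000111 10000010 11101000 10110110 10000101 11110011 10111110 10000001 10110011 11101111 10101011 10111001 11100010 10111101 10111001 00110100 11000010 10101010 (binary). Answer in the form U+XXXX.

U+2F79

Offset 0: leading byte 0xE8 = 11101000 → 3-byte char #1 = E8 9B 9B.
Offset 3: leading byte 0xED = 11101101 → 3-byte char #2 = ED 86 B8.
Offset 6: leading byte 0xF1 = 11110001 → 4-byte char #3 = F1 B4 87 82.
Offset 10: leading byte 0xE8 = 11101000 → 3-byte char #4 = E8 B6 85.
Offset 13: leading byte 0xF3 = 11110011 → 4-byte char #5 = F3 BE 81 B3.
Offset 17: leading byte 0xEF = 11101111 → 3-byte char #6 = EF AB B9.
Offset 20: leading byte 0xE2 = 11100010 → 3-byte char #7 = E2 BD B9.
Leading byte 0xE2 = 11100010 matches 1110xxxx → 3-byte sequence.
Byte 1: 0xE2 = 11100010, payload 0010 (4 bits).
Byte 2: 0xBD = 10111101 (10xxxxxx ✓), payload 111101.
Byte 3: 0xB9 = 10111001 (10xxxxxx ✓), payload 111001.
Concatenate: 0010111101111001 = 0x2F79 (16 bits → U+2F79).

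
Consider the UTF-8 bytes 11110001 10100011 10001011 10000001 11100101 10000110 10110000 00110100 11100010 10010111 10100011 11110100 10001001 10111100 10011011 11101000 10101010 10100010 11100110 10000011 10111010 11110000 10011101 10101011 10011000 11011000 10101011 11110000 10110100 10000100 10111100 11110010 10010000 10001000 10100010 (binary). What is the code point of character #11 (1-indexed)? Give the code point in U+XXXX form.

U+90222

Offset 0: leading byte 0xF1 = 11110001 → 4-byte char #1 = F1 A3 8B 81.
Offset 4: leading byte 0xE5 = 11100101 → 3-byte char #2 = E5 86 B0.
Offset 7: leading byte 0x34 = 00110100 → 1-byte char #3 = 34.
Offset 8: leading byte 0xE2 = 11100010 → 3-byte char #4 = E2 97 A3.
Offset 11: leading byte 0xF4 = 11110100 → 4-byte char #5 = F4 89 BC 9B.
Offset 15: leading byte 0xE8 = 11101000 → 3-byte char #6 = E8 AA A2.
Offset 18: leading byte 0xE6 = 11100110 → 3-byte char #7 = E6 83 BA.
Offset 21: leading byte 0xF0 = 11110000 → 4-byte char #8 = F0 9D AB 98.
Offset 25: leading byte 0xD8 = 11011000 → 2-byte char #9 = D8 AB.
Offset 27: leading byte 0xF0 = 11110000 → 4-byte char #10 = F0 B4 84 BC.
Offset 31: leading byte 0xF2 = 11110010 → 4-byte char #11 = F2 90 88 A2.
Leading byte 0xF2 = 11110010 matches 11110xxx → 4-byte sequence.
Byte 1: 0xF2 = 11110010, payload 010 (3 bits).
Byte 2: 0x90 = 10010000 (10xxxxxx ✓), payload 010000.
Byte 3: 0x88 = 10001000 (10xxxxxx ✓), payload 001000.
Byte 4: 0xA2 = 10100010 (10xxxxxx ✓), payload 100010.
Concatenate: 010010000001000100010 = 0x90222 (21 bits → U+90222).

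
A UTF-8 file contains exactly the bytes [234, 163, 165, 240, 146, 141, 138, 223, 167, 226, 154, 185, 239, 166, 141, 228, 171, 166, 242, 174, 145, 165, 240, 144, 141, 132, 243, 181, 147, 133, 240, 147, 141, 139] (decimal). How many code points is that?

Byte at offset 0: 0xEA = 11101010 → 3-byte char (#1). Advance 3.
Byte at offset 3: 0xF0 = 11110000 → 4-byte char (#2). Advance 4.
Byte at offset 7: 0xDF = 11011111 → 2-byte char (#3). Advance 2.
Byte at offset 9: 0xE2 = 11100010 → 3-byte char (#4). Advance 3.
Byte at offset 12: 0xEF = 11101111 → 3-byte char (#5). Advance 3.
Byte at offset 15: 0xE4 = 11100100 → 3-byte char (#6). Advance 3.
Byte at offset 18: 0xF2 = 11110010 → 4-byte char (#7). Advance 4.
Byte at offset 22: 0xF0 = 11110000 → 4-byte char (#8). Advance 4.
Byte at offset 26: 0xF3 = 11110011 → 4-byte char (#9). Advance 4.
Byte at offset 30: 0xF0 = 11110000 → 4-byte char (#10). Advance 4.
Reached end at offset 34 after 10 code points.

10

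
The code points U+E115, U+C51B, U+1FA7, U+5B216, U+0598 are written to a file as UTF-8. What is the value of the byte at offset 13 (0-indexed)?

U+E115 → 3-byte form EE 84 95 at offsets 0–2.
U+C51B → 3-byte form EC 94 9B at offsets 3–5.
U+1FA7 → 3-byte form E1 BE A7 at offsets 6–8.
U+5B216 → 4-byte form F1 9B 88 96 at offsets 9–12.
U+0598 → 2-byte form D6 98 at offsets 13–14.
Offset 13 falls in char 5's range; it's byte 1 of D6 98 = 0xD6.

0xD6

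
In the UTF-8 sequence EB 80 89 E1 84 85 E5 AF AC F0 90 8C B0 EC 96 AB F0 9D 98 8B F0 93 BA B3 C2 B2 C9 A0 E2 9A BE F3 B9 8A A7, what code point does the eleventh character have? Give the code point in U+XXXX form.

Offset 0: leading byte 0xEB = 11101011 → 3-byte char #1 = EB 80 89.
Offset 3: leading byte 0xE1 = 11100001 → 3-byte char #2 = E1 84 85.
Offset 6: leading byte 0xE5 = 11100101 → 3-byte char #3 = E5 AF AC.
Offset 9: leading byte 0xF0 = 11110000 → 4-byte char #4 = F0 90 8C B0.
Offset 13: leading byte 0xEC = 11101100 → 3-byte char #5 = EC 96 AB.
Offset 16: leading byte 0xF0 = 11110000 → 4-byte char #6 = F0 9D 98 8B.
Offset 20: leading byte 0xF0 = 11110000 → 4-byte char #7 = F0 93 BA B3.
Offset 24: leading byte 0xC2 = 11000010 → 2-byte char #8 = C2 B2.
Offset 26: leading byte 0xC9 = 11001001 → 2-byte char #9 = C9 A0.
Offset 28: leading byte 0xE2 = 11100010 → 3-byte char #10 = E2 9A BE.
Offset 31: leading byte 0xF3 = 11110011 → 4-byte char #11 = F3 B9 8A A7.
Leading byte 0xF3 = 11110011 matches 11110xxx → 4-byte sequence.
Byte 1: 0xF3 = 11110011, payload 011 (3 bits).
Byte 2: 0xB9 = 10111001 (10xxxxxx ✓), payload 111001.
Byte 3: 0x8A = 10001010 (10xxxxxx ✓), payload 001010.
Byte 4: 0xA7 = 10100111 (10xxxxxx ✓), payload 100111.
Concatenate: 011111001001010100111 = 0xF92A7 (21 bits → U+F92A7).

U+F92A7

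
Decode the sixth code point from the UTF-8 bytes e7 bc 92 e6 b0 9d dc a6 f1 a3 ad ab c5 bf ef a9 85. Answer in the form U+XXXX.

U+FA45

Offset 0: leading byte 0xE7 = 11100111 → 3-byte char #1 = E7 BC 92.
Offset 3: leading byte 0xE6 = 11100110 → 3-byte char #2 = E6 B0 9D.
Offset 6: leading byte 0xDC = 11011100 → 2-byte char #3 = DC A6.
Offset 8: leading byte 0xF1 = 11110001 → 4-byte char #4 = F1 A3 AD AB.
Offset 12: leading byte 0xC5 = 11000101 → 2-byte char #5 = C5 BF.
Offset 14: leading byte 0xEF = 11101111 → 3-byte char #6 = EF A9 85.
Leading byte 0xEF = 11101111 matches 1110xxxx → 3-byte sequence.
Byte 1: 0xEF = 11101111, payload 1111 (4 bits).
Byte 2: 0xA9 = 10101001 (10xxxxxx ✓), payload 101001.
Byte 3: 0x85 = 10000101 (10xxxxxx ✓), payload 000101.
Concatenate: 1111101001000101 = 0xFA45 (16 bits → U+FA45).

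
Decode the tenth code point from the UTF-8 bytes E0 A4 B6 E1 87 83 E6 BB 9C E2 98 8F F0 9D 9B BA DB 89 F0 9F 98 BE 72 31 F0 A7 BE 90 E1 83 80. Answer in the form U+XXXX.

Offset 0: leading byte 0xE0 = 11100000 → 3-byte char #1 = E0 A4 B6.
Offset 3: leading byte 0xE1 = 11100001 → 3-byte char #2 = E1 87 83.
Offset 6: leading byte 0xE6 = 11100110 → 3-byte char #3 = E6 BB 9C.
Offset 9: leading byte 0xE2 = 11100010 → 3-byte char #4 = E2 98 8F.
Offset 12: leading byte 0xF0 = 11110000 → 4-byte char #5 = F0 9D 9B BA.
Offset 16: leading byte 0xDB = 11011011 → 2-byte char #6 = DB 89.
Offset 18: leading byte 0xF0 = 11110000 → 4-byte char #7 = F0 9F 98 BE.
Offset 22: leading byte 0x72 = 01110010 → 1-byte char #8 = 72.
Offset 23: leading byte 0x31 = 00110001 → 1-byte char #9 = 31.
Offset 24: leading byte 0xF0 = 11110000 → 4-byte char #10 = F0 A7 BE 90.
Leading byte 0xF0 = 11110000 matches 11110xxx → 4-byte sequence.
Byte 1: 0xF0 = 11110000, payload 000 (3 bits).
Byte 2: 0xA7 = 10100111 (10xxxxxx ✓), payload 100111.
Byte 3: 0xBE = 10111110 (10xxxxxx ✓), payload 111110.
Byte 4: 0x90 = 10010000 (10xxxxxx ✓), payload 010000.
Concatenate: 000100111111110010000 = 0x27F90 (21 bits → U+27F90).

U+27F90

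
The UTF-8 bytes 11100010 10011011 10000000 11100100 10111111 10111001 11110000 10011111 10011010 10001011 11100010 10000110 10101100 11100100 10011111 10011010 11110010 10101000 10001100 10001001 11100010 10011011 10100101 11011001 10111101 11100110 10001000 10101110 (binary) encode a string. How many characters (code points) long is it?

9

Byte at offset 0: 0xE2 = 11100010 → 3-byte char (#1). Advance 3.
Byte at offset 3: 0xE4 = 11100100 → 3-byte char (#2). Advance 3.
Byte at offset 6: 0xF0 = 11110000 → 4-byte char (#3). Advance 4.
Byte at offset 10: 0xE2 = 11100010 → 3-byte char (#4). Advance 3.
Byte at offset 13: 0xE4 = 11100100 → 3-byte char (#5). Advance 3.
Byte at offset 16: 0xF2 = 11110010 → 4-byte char (#6). Advance 4.
Byte at offset 20: 0xE2 = 11100010 → 3-byte char (#7). Advance 3.
Byte at offset 23: 0xD9 = 11011001 → 2-byte char (#8). Advance 2.
Byte at offset 25: 0xE6 = 11100110 → 3-byte char (#9). Advance 3.
Reached end at offset 28 after 9 code points.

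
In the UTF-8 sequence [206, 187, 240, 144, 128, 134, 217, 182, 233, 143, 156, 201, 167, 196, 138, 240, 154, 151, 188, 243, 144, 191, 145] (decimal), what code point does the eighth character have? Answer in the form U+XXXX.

Offset 0: leading byte 0xCE = 11001110 → 2-byte char #1 = CE BB.
Offset 2: leading byte 0xF0 = 11110000 → 4-byte char #2 = F0 90 80 86.
Offset 6: leading byte 0xD9 = 11011001 → 2-byte char #3 = D9 B6.
Offset 8: leading byte 0xE9 = 11101001 → 3-byte char #4 = E9 8F 9C.
Offset 11: leading byte 0xC9 = 11001001 → 2-byte char #5 = C9 A7.
Offset 13: leading byte 0xC4 = 11000100 → 2-byte char #6 = C4 8A.
Offset 15: leading byte 0xF0 = 11110000 → 4-byte char #7 = F0 9A 97 BC.
Offset 19: leading byte 0xF3 = 11110011 → 4-byte char #8 = F3 90 BF 91.
Leading byte 0xF3 = 11110011 matches 11110xxx → 4-byte sequence.
Byte 1: 0xF3 = 11110011, payload 011 (3 bits).
Byte 2: 0x90 = 10010000 (10xxxxxx ✓), payload 010000.
Byte 3: 0xBF = 10111111 (10xxxxxx ✓), payload 111111.
Byte 4: 0x91 = 10010001 (10xxxxxx ✓), payload 010001.
Concatenate: 011010000111111010001 = 0xD0FD1 (21 bits → U+D0FD1).

U+D0FD1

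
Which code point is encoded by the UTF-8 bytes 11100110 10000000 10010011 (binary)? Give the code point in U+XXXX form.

Leading byte 0xE6 = 11100110 matches 1110xxxx → 3-byte sequence.
Byte 1: 0xE6 = 11100110, payload 0110 (4 bits).
Byte 2: 0x80 = 10000000 (10xxxxxx ✓), payload 000000.
Byte 3: 0x93 = 10010011 (10xxxxxx ✓), payload 010011.
Concatenate: 0110000000010011 = 0x6013 (16 bits → U+6013).

U+6013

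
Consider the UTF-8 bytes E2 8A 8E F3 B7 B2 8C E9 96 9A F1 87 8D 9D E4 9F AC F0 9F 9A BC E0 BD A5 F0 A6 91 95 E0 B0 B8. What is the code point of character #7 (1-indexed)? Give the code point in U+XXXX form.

Offset 0: leading byte 0xE2 = 11100010 → 3-byte char #1 = E2 8A 8E.
Offset 3: leading byte 0xF3 = 11110011 → 4-byte char #2 = F3 B7 B2 8C.
Offset 7: leading byte 0xE9 = 11101001 → 3-byte char #3 = E9 96 9A.
Offset 10: leading byte 0xF1 = 11110001 → 4-byte char #4 = F1 87 8D 9D.
Offset 14: leading byte 0xE4 = 11100100 → 3-byte char #5 = E4 9F AC.
Offset 17: leading byte 0xF0 = 11110000 → 4-byte char #6 = F0 9F 9A BC.
Offset 21: leading byte 0xE0 = 11100000 → 3-byte char #7 = E0 BD A5.
Leading byte 0xE0 = 11100000 matches 1110xxxx → 3-byte sequence.
Byte 1: 0xE0 = 11100000, payload 0000 (4 bits).
Byte 2: 0xBD = 10111101 (10xxxxxx ✓), payload 111101.
Byte 3: 0xA5 = 10100101 (10xxxxxx ✓), payload 100101.
Concatenate: 0000111101100101 = 0xF65 (16 bits → U+0F65).

U+0F65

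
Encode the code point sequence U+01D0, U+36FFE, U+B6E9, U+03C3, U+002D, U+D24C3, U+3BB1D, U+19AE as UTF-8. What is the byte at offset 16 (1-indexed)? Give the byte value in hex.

1-indexed offset 16 is 0-indexed offset 15.
U+01D0 → 2-byte form C7 90 at offsets 0–1.
U+36FFE → 4-byte form F0 B6 BF BE at offsets 2–5.
U+B6E9 → 3-byte form EB 9B A9 at offsets 6–8.
U+03C3 → 2-byte form CF 83 at offsets 9–10.
U+002D → 1-byte form 2D at offsets 11–11.
U+D24C3 → 4-byte form F3 92 93 83 at offsets 12–15.
Offset 15 falls in char 6's range; it's byte 4 of F3 92 93 83 = 0x83.

0x83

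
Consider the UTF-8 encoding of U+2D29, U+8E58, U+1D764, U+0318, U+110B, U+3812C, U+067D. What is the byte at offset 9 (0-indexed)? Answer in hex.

0xA4

U+2D29 → 3-byte form E2 B4 A9 at offsets 0–2.
U+8E58 → 3-byte form E8 B9 98 at offsets 3–5.
U+1D764 → 4-byte form F0 9D 9D A4 at offsets 6–9.
Offset 9 falls in char 3's range; it's byte 4 of F0 9D 9D A4 = 0xA4.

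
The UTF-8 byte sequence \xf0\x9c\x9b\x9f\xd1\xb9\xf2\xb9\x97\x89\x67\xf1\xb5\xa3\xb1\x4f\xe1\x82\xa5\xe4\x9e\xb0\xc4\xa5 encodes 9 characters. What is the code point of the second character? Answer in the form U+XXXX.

U+0479

Offset 0: leading byte 0xF0 = 11110000 → 4-byte char #1 = F0 9C 9B 9F.
Offset 4: leading byte 0xD1 = 11010001 → 2-byte char #2 = D1 B9.
Leading byte 0xD1 = 11010001 matches 110xxxxx → 2-byte sequence.
Byte 1: 0xD1 = 11010001, payload 10001 (5 bits).
Byte 2: 0xB9 = 10111001 (10xxxxxx ✓), payload 111001.
Concatenate: 10001111001 = 0x479 (11 bits → U+0479).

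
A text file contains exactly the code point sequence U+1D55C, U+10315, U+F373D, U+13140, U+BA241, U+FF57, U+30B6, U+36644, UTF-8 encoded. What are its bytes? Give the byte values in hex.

F0 9D 95 9C F0 90 8C 95 F3 B3 9C BD F0 93 85 80 F2 BA 89 81 EF BD 97 E3 82 B6 F0 B6 99 84

U+1D55C: 4-byte form → F0 9D 95 9C.
U+10315: 4-byte form → F0 90 8C 95.
U+F373D: 4-byte form → F3 B3 9C BD.
U+13140: 4-byte form → F0 93 85 80.
U+BA241: 4-byte form → F2 BA 89 81.
U+FF57: 3-byte form → EF BD 97.
U+30B6: 3-byte form → E3 82 B6.
U+36644: 4-byte form → F0 B6 99 84.
Concatenated (30 bytes): F0 9D 95 9C F0 90 8C 95 F3 B3 9C BD F0 93 85 80 F2 BA 89 81 EF BD 97 E3 82 B6 F0 B6 99 84.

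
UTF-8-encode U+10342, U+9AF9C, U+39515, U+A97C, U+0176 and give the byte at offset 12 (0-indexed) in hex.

U+10342 → 4-byte form F0 90 8D 82 at offsets 0–3.
U+9AF9C → 4-byte form F2 9A BE 9C at offsets 4–7.
U+39515 → 4-byte form F0 B9 94 95 at offsets 8–11.
U+A97C → 3-byte form EA A5 BC at offsets 12–14.
Offset 12 falls in char 4's range; it's byte 1 of EA A5 BC = 0xEA.

0xEA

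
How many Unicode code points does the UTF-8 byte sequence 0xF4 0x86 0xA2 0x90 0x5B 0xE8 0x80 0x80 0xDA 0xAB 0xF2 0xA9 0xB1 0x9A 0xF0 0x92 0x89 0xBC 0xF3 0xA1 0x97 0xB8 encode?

7

Byte at offset 0: 0xF4 = 11110100 → 4-byte char (#1). Advance 4.
Byte at offset 4: 0x5B = 01011011 → 1-byte char (#2). Advance 1.
Byte at offset 5: 0xE8 = 11101000 → 3-byte char (#3). Advance 3.
Byte at offset 8: 0xDA = 11011010 → 2-byte char (#4). Advance 2.
Byte at offset 10: 0xF2 = 11110010 → 4-byte char (#5). Advance 4.
Byte at offset 14: 0xF0 = 11110000 → 4-byte char (#6). Advance 4.
Byte at offset 18: 0xF3 = 11110011 → 4-byte char (#7). Advance 4.
Reached end at offset 22 after 7 code points.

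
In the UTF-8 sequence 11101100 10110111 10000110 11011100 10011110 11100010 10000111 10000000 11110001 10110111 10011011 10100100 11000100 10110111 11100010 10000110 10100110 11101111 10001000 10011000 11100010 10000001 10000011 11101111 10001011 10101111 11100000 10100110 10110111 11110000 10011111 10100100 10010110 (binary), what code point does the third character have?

U+21C0

Offset 0: leading byte 0xEC = 11101100 → 3-byte char #1 = EC B7 86.
Offset 3: leading byte 0xDC = 11011100 → 2-byte char #2 = DC 9E.
Offset 5: leading byte 0xE2 = 11100010 → 3-byte char #3 = E2 87 80.
Leading byte 0xE2 = 11100010 matches 1110xxxx → 3-byte sequence.
Byte 1: 0xE2 = 11100010, payload 0010 (4 bits).
Byte 2: 0x87 = 10000111 (10xxxxxx ✓), payload 000111.
Byte 3: 0x80 = 10000000 (10xxxxxx ✓), payload 000000.
Concatenate: 0010000111000000 = 0x21C0 (16 bits → U+21C0).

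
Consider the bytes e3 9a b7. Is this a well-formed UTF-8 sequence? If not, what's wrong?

Leading byte 0xE3 = 11100011 → 3-byte form.
Continuation bytes 0x9A=10011010, 0xB7=10110111 all match 10xxxxxx.
Decoded value 0x36B7 is ≥ 0x800 (shortest form) and not a surrogate.

valid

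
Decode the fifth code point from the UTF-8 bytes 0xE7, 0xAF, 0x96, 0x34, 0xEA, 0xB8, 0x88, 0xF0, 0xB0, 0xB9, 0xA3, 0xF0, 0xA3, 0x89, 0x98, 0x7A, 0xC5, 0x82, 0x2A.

U+23258

Offset 0: leading byte 0xE7 = 11100111 → 3-byte char #1 = E7 AF 96.
Offset 3: leading byte 0x34 = 00110100 → 1-byte char #2 = 34.
Offset 4: leading byte 0xEA = 11101010 → 3-byte char #3 = EA B8 88.
Offset 7: leading byte 0xF0 = 11110000 → 4-byte char #4 = F0 B0 B9 A3.
Offset 11: leading byte 0xF0 = 11110000 → 4-byte char #5 = F0 A3 89 98.
Leading byte 0xF0 = 11110000 matches 11110xxx → 4-byte sequence.
Byte 1: 0xF0 = 11110000, payload 000 (3 bits).
Byte 2: 0xA3 = 10100011 (10xxxxxx ✓), payload 100011.
Byte 3: 0x89 = 10001001 (10xxxxxx ✓), payload 001001.
Byte 4: 0x98 = 10011000 (10xxxxxx ✓), payload 011000.
Concatenate: 000100011001001011000 = 0x23258 (21 bits → U+23258).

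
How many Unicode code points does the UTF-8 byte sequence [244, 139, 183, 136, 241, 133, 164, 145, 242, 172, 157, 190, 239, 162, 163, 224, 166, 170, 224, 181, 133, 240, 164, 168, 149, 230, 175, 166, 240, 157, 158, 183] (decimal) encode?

9

Byte at offset 0: 0xF4 = 11110100 → 4-byte char (#1). Advance 4.
Byte at offset 4: 0xF1 = 11110001 → 4-byte char (#2). Advance 4.
Byte at offset 8: 0xF2 = 11110010 → 4-byte char (#3). Advance 4.
Byte at offset 12: 0xEF = 11101111 → 3-byte char (#4). Advance 3.
Byte at offset 15: 0xE0 = 11100000 → 3-byte char (#5). Advance 3.
Byte at offset 18: 0xE0 = 11100000 → 3-byte char (#6). Advance 3.
Byte at offset 21: 0xF0 = 11110000 → 4-byte char (#7). Advance 4.
Byte at offset 25: 0xE6 = 11100110 → 3-byte char (#8). Advance 3.
Byte at offset 28: 0xF0 = 11110000 → 4-byte char (#9). Advance 4.
Reached end at offset 32 after 9 code points.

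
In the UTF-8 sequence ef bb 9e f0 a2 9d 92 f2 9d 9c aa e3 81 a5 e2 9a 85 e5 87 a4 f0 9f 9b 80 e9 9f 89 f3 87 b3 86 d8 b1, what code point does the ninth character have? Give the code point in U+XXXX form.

U+C7CC6

Offset 0: leading byte 0xEF = 11101111 → 3-byte char #1 = EF BB 9E.
Offset 3: leading byte 0xF0 = 11110000 → 4-byte char #2 = F0 A2 9D 92.
Offset 7: leading byte 0xF2 = 11110010 → 4-byte char #3 = F2 9D 9C AA.
Offset 11: leading byte 0xE3 = 11100011 → 3-byte char #4 = E3 81 A5.
Offset 14: leading byte 0xE2 = 11100010 → 3-byte char #5 = E2 9A 85.
Offset 17: leading byte 0xE5 = 11100101 → 3-byte char #6 = E5 87 A4.
Offset 20: leading byte 0xF0 = 11110000 → 4-byte char #7 = F0 9F 9B 80.
Offset 24: leading byte 0xE9 = 11101001 → 3-byte char #8 = E9 9F 89.
Offset 27: leading byte 0xF3 = 11110011 → 4-byte char #9 = F3 87 B3 86.
Leading byte 0xF3 = 11110011 matches 11110xxx → 4-byte sequence.
Byte 1: 0xF3 = 11110011, payload 011 (3 bits).
Byte 2: 0x87 = 10000111 (10xxxxxx ✓), payload 000111.
Byte 3: 0xB3 = 10110011 (10xxxxxx ✓), payload 110011.
Byte 4: 0x86 = 10000110 (10xxxxxx ✓), payload 000110.
Concatenate: 011000111110011000110 = 0xC7CC6 (21 bits → U+C7CC6).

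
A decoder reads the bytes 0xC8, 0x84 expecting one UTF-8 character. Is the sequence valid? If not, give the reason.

Leading byte 0xC8 = 11001000 → 2-byte form.
Continuation bytes 0x84=10000100 all match 10xxxxxx.
Decoded value 0x204 is ≥ 0x80 (shortest form) and not a surrogate.

valid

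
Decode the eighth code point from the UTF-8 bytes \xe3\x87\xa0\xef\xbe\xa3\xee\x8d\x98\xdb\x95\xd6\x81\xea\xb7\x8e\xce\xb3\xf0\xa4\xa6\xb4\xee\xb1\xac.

Offset 0: leading byte 0xE3 = 11100011 → 3-byte char #1 = E3 87 A0.
Offset 3: leading byte 0xEF = 11101111 → 3-byte char #2 = EF BE A3.
Offset 6: leading byte 0xEE = 11101110 → 3-byte char #3 = EE 8D 98.
Offset 9: leading byte 0xDB = 11011011 → 2-byte char #4 = DB 95.
Offset 11: leading byte 0xD6 = 11010110 → 2-byte char #5 = D6 81.
Offset 13: leading byte 0xEA = 11101010 → 3-byte char #6 = EA B7 8E.
Offset 16: leading byte 0xCE = 11001110 → 2-byte char #7 = CE B3.
Offset 18: leading byte 0xF0 = 11110000 → 4-byte char #8 = F0 A4 A6 B4.
Leading byte 0xF0 = 11110000 matches 11110xxx → 4-byte sequence.
Byte 1: 0xF0 = 11110000, payload 000 (3 bits).
Byte 2: 0xA4 = 10100100 (10xxxxxx ✓), payload 100100.
Byte 3: 0xA6 = 10100110 (10xxxxxx ✓), payload 100110.
Byte 4: 0xB4 = 10110100 (10xxxxxx ✓), payload 110100.
Concatenate: 000100100100110110100 = 0x249B4 (21 bits → U+249B4).

U+249B4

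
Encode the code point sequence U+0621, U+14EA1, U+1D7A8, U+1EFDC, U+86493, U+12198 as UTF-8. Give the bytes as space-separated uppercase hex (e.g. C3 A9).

D8 A1 F0 94 BA A1 F0 9D 9E A8 F0 9E BF 9C F2 86 92 93 F0 92 86 98

U+0621: 2-byte form → D8 A1.
U+14EA1: 4-byte form → F0 94 BA A1.
U+1D7A8: 4-byte form → F0 9D 9E A8.
U+1EFDC: 4-byte form → F0 9E BF 9C.
U+86493: 4-byte form → F2 86 92 93.
U+12198: 4-byte form → F0 92 86 98.
Concatenated (22 bytes): D8 A1 F0 94 BA A1 F0 9D 9E A8 F0 9E BF 9C F2 86 92 93 F0 92 86 98.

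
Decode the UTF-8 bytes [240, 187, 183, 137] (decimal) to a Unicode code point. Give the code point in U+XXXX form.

Leading byte 0xF0 = 11110000 matches 11110xxx → 4-byte sequence.
Byte 1: 0xF0 = 11110000, payload 000 (3 bits).
Byte 2: 0xBB = 10111011 (10xxxxxx ✓), payload 111011.
Byte 3: 0xB7 = 10110111 (10xxxxxx ✓), payload 110111.
Byte 4: 0x89 = 10001001 (10xxxxxx ✓), payload 001001.
Concatenate: 000111011110111001001 = 0x3BDC9 (21 bits → U+3BDC9).

U+3BDC9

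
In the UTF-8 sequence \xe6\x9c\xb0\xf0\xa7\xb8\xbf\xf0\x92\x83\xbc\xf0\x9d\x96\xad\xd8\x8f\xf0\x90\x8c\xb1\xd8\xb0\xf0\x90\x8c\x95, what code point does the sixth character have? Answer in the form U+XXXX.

U+10331

Offset 0: leading byte 0xE6 = 11100110 → 3-byte char #1 = E6 9C B0.
Offset 3: leading byte 0xF0 = 11110000 → 4-byte char #2 = F0 A7 B8 BF.
Offset 7: leading byte 0xF0 = 11110000 → 4-byte char #3 = F0 92 83 BC.
Offset 11: leading byte 0xF0 = 11110000 → 4-byte char #4 = F0 9D 96 AD.
Offset 15: leading byte 0xD8 = 11011000 → 2-byte char #5 = D8 8F.
Offset 17: leading byte 0xF0 = 11110000 → 4-byte char #6 = F0 90 8C B1.
Leading byte 0xF0 = 11110000 matches 11110xxx → 4-byte sequence.
Byte 1: 0xF0 = 11110000, payload 000 (3 bits).
Byte 2: 0x90 = 10010000 (10xxxxxx ✓), payload 010000.
Byte 3: 0x8C = 10001100 (10xxxxxx ✓), payload 001100.
Byte 4: 0xB1 = 10110001 (10xxxxxx ✓), payload 110001.
Concatenate: 000010000001100110001 = 0x10331 (21 bits → U+10331).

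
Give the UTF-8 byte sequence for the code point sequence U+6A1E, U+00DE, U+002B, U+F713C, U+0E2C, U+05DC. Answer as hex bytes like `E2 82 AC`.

E6 A8 9E C3 9E 2B F3 B7 84 BC E0 B8 AC D7 9C

U+6A1E: 3-byte form → E6 A8 9E.
U+00DE: 2-byte form → C3 9E.
U+002B: 1-byte form → 2B.
U+F713C: 4-byte form → F3 B7 84 BC.
U+0E2C: 3-byte form → E0 B8 AC.
U+05DC: 2-byte form → D7 9C.
Concatenated (15 bytes): E6 A8 9E C3 9E 2B F3 B7 84 BC E0 B8 AC D7 9C.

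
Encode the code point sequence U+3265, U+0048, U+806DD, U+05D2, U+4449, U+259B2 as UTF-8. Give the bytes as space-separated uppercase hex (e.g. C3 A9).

U+3265: 3-byte form → E3 89 A5.
U+0048: 1-byte form → 48.
U+806DD: 4-byte form → F2 80 9B 9D.
U+05D2: 2-byte form → D7 92.
U+4449: 3-byte form → E4 91 89.
U+259B2: 4-byte form → F0 A5 A6 B2.
Concatenated (17 bytes): E3 89 A5 48 F2 80 9B 9D D7 92 E4 91 89 F0 A5 A6 B2.

E3 89 A5 48 F2 80 9B 9D D7 92 E4 91 89 F0 A5 A6 B2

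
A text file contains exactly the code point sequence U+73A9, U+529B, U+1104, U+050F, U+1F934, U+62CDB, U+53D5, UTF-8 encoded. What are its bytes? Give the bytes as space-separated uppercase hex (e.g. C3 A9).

E7 8E A9 E5 8A 9B E1 84 84 D4 8F F0 9F A4 B4 F1 A2 B3 9B E5 8F 95

U+73A9: 3-byte form → E7 8E A9.
U+529B: 3-byte form → E5 8A 9B.
U+1104: 3-byte form → E1 84 84.
U+050F: 2-byte form → D4 8F.
U+1F934: 4-byte form → F0 9F A4 B4.
U+62CDB: 4-byte form → F1 A2 B3 9B.
U+53D5: 3-byte form → E5 8F 95.
Concatenated (22 bytes): E7 8E A9 E5 8A 9B E1 84 84 D4 8F F0 9F A4 B4 F1 A2 B3 9B E5 8F 95.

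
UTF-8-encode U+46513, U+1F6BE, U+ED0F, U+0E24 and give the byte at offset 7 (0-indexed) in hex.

U+46513 → 4-byte form F1 86 94 93 at offsets 0–3.
U+1F6BE → 4-byte form F0 9F 9A BE at offsets 4–7.
Offset 7 falls in char 2's range; it's byte 4 of F0 9F 9A BE = 0xBE.

0xBE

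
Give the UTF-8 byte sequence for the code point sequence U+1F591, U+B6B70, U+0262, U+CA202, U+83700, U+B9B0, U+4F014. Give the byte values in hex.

U+1F591: 4-byte form → F0 9F 96 91.
U+B6B70: 4-byte form → F2 B6 AD B0.
U+0262: 2-byte form → C9 A2.
U+CA202: 4-byte form → F3 8A 88 82.
U+83700: 4-byte form → F2 83 9C 80.
U+B9B0: 3-byte form → EB A6 B0.
U+4F014: 4-byte form → F1 8F 80 94.
Concatenated (25 bytes): F0 9F 96 91 F2 B6 AD B0 C9 A2 F3 8A 88 82 F2 83 9C 80 EB A6 B0 F1 8F 80 94.

F0 9F 96 91 F2 B6 AD B0 C9 A2 F3 8A 88 82 F2 83 9C 80 EB A6 B0 F1 8F 80 94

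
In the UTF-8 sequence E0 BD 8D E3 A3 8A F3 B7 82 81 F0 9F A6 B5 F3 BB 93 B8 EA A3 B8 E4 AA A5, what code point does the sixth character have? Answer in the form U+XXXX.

Offset 0: leading byte 0xE0 = 11100000 → 3-byte char #1 = E0 BD 8D.
Offset 3: leading byte 0xE3 = 11100011 → 3-byte char #2 = E3 A3 8A.
Offset 6: leading byte 0xF3 = 11110011 → 4-byte char #3 = F3 B7 82 81.
Offset 10: leading byte 0xF0 = 11110000 → 4-byte char #4 = F0 9F A6 B5.
Offset 14: leading byte 0xF3 = 11110011 → 4-byte char #5 = F3 BB 93 B8.
Offset 18: leading byte 0xEA = 11101010 → 3-byte char #6 = EA A3 B8.
Leading byte 0xEA = 11101010 matches 1110xxxx → 3-byte sequence.
Byte 1: 0xEA = 11101010, payload 1010 (4 bits).
Byte 2: 0xA3 = 10100011 (10xxxxxx ✓), payload 100011.
Byte 3: 0xB8 = 10111000 (10xxxxxx ✓), payload 111000.
Concatenate: 1010100011111000 = 0xA8F8 (16 bits → U+A8F8).

U+A8F8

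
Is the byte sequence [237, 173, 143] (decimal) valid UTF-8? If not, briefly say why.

invalid (encodes a surrogate (U+D800–U+DFFF))

Structurally a 3-byte sequence; payload = 0xDB4F.
But 0xDB4F is in U+D800–U+DFFF, the surrogate range. Surrogates are not Unicode scalar values and are forbidden in UTF-8.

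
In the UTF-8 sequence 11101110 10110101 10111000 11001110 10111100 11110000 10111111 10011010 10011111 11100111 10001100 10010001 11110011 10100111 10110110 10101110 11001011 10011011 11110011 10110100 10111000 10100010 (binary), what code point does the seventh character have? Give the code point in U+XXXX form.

Offset 0: leading byte 0xEE = 11101110 → 3-byte char #1 = EE B5 B8.
Offset 3: leading byte 0xCE = 11001110 → 2-byte char #2 = CE BC.
Offset 5: leading byte 0xF0 = 11110000 → 4-byte char #3 = F0 BF 9A 9F.
Offset 9: leading byte 0xE7 = 11100111 → 3-byte char #4 = E7 8C 91.
Offset 12: leading byte 0xF3 = 11110011 → 4-byte char #5 = F3 A7 B6 AE.
Offset 16: leading byte 0xCB = 11001011 → 2-byte char #6 = CB 9B.
Offset 18: leading byte 0xF3 = 11110011 → 4-byte char #7 = F3 B4 B8 A2.
Leading byte 0xF3 = 11110011 matches 11110xxx → 4-byte sequence.
Byte 1: 0xF3 = 11110011, payload 011 (3 bits).
Byte 2: 0xB4 = 10110100 (10xxxxxx ✓), payload 110100.
Byte 3: 0xB8 = 10111000 (10xxxxxx ✓), payload 111000.
Byte 4: 0xA2 = 10100010 (10xxxxxx ✓), payload 100010.
Concatenate: 011110100111000100010 = 0xF4E22 (21 bits → U+F4E22).

U+F4E22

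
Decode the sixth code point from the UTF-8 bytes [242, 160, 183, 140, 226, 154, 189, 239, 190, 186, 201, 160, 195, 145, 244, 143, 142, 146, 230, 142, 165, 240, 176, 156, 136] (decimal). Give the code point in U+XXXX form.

Offset 0: leading byte 0xF2 = 11110010 → 4-byte char #1 = F2 A0 B7 8C.
Offset 4: leading byte 0xE2 = 11100010 → 3-byte char #2 = E2 9A BD.
Offset 7: leading byte 0xEF = 11101111 → 3-byte char #3 = EF BE BA.
Offset 10: leading byte 0xC9 = 11001001 → 2-byte char #4 = C9 A0.
Offset 12: leading byte 0xC3 = 11000011 → 2-byte char #5 = C3 91.
Offset 14: leading byte 0xF4 = 11110100 → 4-byte char #6 = F4 8F 8E 92.
Leading byte 0xF4 = 11110100 matches 11110xxx → 4-byte sequence.
Byte 1: 0xF4 = 11110100, payload 100 (3 bits).
Byte 2: 0x8F = 10001111 (10xxxxxx ✓), payload 001111.
Byte 3: 0x8E = 10001110 (10xxxxxx ✓), payload 001110.
Byte 4: 0x92 = 10010010 (10xxxxxx ✓), payload 010010.
Concatenate: 100001111001110010010 = 0x10F392 (21 bits → U+10F392).

U+10F392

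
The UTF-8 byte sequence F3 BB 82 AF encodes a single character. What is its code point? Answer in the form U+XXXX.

U+FB0AF

Leading byte 0xF3 = 11110011 matches 11110xxx → 4-byte sequence.
Byte 1: 0xF3 = 11110011, payload 011 (3 bits).
Byte 2: 0xBB = 10111011 (10xxxxxx ✓), payload 111011.
Byte 3: 0x82 = 10000010 (10xxxxxx ✓), payload 000010.
Byte 4: 0xAF = 10101111 (10xxxxxx ✓), payload 101111.
Concatenate: 011111011000010101111 = 0xFB0AF (21 bits → U+FB0AF).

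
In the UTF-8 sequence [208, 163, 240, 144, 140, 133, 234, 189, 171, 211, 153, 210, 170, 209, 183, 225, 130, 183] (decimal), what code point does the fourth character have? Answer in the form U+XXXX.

Offset 0: leading byte 0xD0 = 11010000 → 2-byte char #1 = D0 A3.
Offset 2: leading byte 0xF0 = 11110000 → 4-byte char #2 = F0 90 8C 85.
Offset 6: leading byte 0xEA = 11101010 → 3-byte char #3 = EA BD AB.
Offset 9: leading byte 0xD3 = 11010011 → 2-byte char #4 = D3 99.
Leading byte 0xD3 = 11010011 matches 110xxxxx → 2-byte sequence.
Byte 1: 0xD3 = 11010011, payload 10011 (5 bits).
Byte 2: 0x99 = 10011001 (10xxxxxx ✓), payload 011001.
Concatenate: 10011011001 = 0x4D9 (11 bits → U+04D9).

U+04D9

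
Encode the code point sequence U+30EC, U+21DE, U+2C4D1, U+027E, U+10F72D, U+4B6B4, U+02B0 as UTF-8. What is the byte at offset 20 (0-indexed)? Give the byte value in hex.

U+30EC → 3-byte form E3 83 AC at offsets 0–2.
U+21DE → 3-byte form E2 87 9E at offsets 3–5.
U+2C4D1 → 4-byte form F0 AC 93 91 at offsets 6–9.
U+027E → 2-byte form C9 BE at offsets 10–11.
U+10F72D → 4-byte form F4 8F 9C AD at offsets 12–15.
U+4B6B4 → 4-byte form F1 8B 9A B4 at offsets 16–19.
U+02B0 → 2-byte form CA B0 at offsets 20–21.
Offset 20 falls in char 7's range; it's byte 1 of CA B0 = 0xCA.

0xCA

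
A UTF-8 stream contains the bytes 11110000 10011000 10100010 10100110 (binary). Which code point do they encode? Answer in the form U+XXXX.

U+188A6

Leading byte 0xF0 = 11110000 matches 11110xxx → 4-byte sequence.
Byte 1: 0xF0 = 11110000, payload 000 (3 bits).
Byte 2: 0x98 = 10011000 (10xxxxxx ✓), payload 011000.
Byte 3: 0xA2 = 10100010 (10xxxxxx ✓), payload 100010.
Byte 4: 0xA6 = 10100110 (10xxxxxx ✓), payload 100110.
Concatenate: 000011000100010100110 = 0x188A6 (21 bits → U+188A6).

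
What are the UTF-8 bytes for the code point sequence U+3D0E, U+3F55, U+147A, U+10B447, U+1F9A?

U+3D0E: 3-byte form → E3 B4 8E.
U+3F55: 3-byte form → E3 BD 95.
U+147A: 3-byte form → E1 91 BA.
U+10B447: 4-byte form → F4 8B 91 87.
U+1F9A: 3-byte form → E1 BE 9A.
Concatenated (16 bytes): E3 B4 8E E3 BD 95 E1 91 BA F4 8B 91 87 E1 BE 9A.

E3 B4 8E E3 BD 95 E1 91 BA F4 8B 91 87 E1 BE 9A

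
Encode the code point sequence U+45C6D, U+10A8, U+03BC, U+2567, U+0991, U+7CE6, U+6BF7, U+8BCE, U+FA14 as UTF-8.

F1 85 B1 AD E1 82 A8 CE BC E2 95 A7 E0 A6 91 E7 B3 A6 E6 AF B7 E8 AF 8E EF A8 94

U+45C6D: 4-byte form → F1 85 B1 AD.
U+10A8: 3-byte form → E1 82 A8.
U+03BC: 2-byte form → CE BC.
U+2567: 3-byte form → E2 95 A7.
U+0991: 3-byte form → E0 A6 91.
U+7CE6: 3-byte form → E7 B3 A6.
U+6BF7: 3-byte form → E6 AF B7.
U+8BCE: 3-byte form → E8 AF 8E.
U+FA14: 3-byte form → EF A8 94.
Concatenated (27 bytes): F1 85 B1 AD E1 82 A8 CE BC E2 95 A7 E0 A6 91 E7 B3 A6 E6 AF B7 E8 AF 8E EF A8 94.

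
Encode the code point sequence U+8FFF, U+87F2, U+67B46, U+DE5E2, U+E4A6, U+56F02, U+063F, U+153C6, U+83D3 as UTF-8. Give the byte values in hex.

U+8FFF: 3-byte form → E8 BF BF.
U+87F2: 3-byte form → E8 9F B2.
U+67B46: 4-byte form → F1 A7 AD 86.
U+DE5E2: 4-byte form → F3 9E 97 A2.
U+E4A6: 3-byte form → EE 92 A6.
U+56F02: 4-byte form → F1 96 BC 82.
U+063F: 2-byte form → D8 BF.
U+153C6: 4-byte form → F0 95 8F 86.
U+83D3: 3-byte form → E8 8F 93.
Concatenated (30 bytes): E8 BF BF E8 9F B2 F1 A7 AD 86 F3 9E 97 A2 EE 92 A6 F1 96 BC 82 D8 BF F0 95 8F 86 E8 8F 93.

E8 BF BF E8 9F B2 F1 A7 AD 86 F3 9E 97 A2 EE 92 A6 F1 96 BC 82 D8 BF F0 95 8F 86 E8 8F 93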